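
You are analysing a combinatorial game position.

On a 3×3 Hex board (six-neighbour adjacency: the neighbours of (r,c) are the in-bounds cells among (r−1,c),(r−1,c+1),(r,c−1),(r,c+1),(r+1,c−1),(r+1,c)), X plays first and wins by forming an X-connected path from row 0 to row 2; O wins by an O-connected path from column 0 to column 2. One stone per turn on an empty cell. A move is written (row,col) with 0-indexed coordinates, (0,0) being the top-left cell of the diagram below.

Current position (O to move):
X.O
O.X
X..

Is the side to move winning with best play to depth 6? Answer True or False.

p1 O@[X.O/O.X/X..]: (0,1)[XOO/O.X/X..]+1* (1,1)[X.O/OOX/X..]+1 (2,1)[X.O/O.X/XO.]+1 (2,2)[X.O/O.X/X.O]+1
p2 X@[XOO/O.X/X..] terminal -1; root [X.O/O.X/X..] d6

O winning at [X.O/O.X/X..]: True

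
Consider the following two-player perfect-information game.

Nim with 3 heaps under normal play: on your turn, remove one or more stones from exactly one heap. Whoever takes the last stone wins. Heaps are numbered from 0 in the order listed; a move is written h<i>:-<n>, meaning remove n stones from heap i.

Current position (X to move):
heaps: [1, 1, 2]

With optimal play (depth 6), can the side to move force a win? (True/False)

X winning at [(1,1,2)]: True

[(1,1,2)] X move#1: h0:-1:-1/(0,1,2), h1:-1:-1/(1,0,2), h2:-1:-1/(1,1,1), h2:-2:+1/(1,1,0)*
[(1,1,0)] O move#2: h0:-1:-1/(0,1,0)*, h1:-1:-1/(1,0,0)
[(0,1,0)] X move#3: h1:-1:+1/(0,0,0)*
[(0,0,0)] end (terminal -1, O#4); searched (1,1,2) to 6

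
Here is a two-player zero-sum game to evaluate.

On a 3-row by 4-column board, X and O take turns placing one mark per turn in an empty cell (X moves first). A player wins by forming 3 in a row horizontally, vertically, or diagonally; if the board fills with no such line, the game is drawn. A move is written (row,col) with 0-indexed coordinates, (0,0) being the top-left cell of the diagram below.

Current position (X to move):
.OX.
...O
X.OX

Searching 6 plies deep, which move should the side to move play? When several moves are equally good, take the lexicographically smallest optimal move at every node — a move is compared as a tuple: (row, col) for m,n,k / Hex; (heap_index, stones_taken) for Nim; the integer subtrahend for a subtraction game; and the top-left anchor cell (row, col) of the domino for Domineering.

p1 X@[.OX./...O/X.OX]: (0,0)[XOX./...O/X.OX]+1* (0,3)[.OXX/...O/X.OX]-1 (1,0)[.OX./X..O/X.OX]+1 (1,1)[.OX./.X.O/X.OX]+1 (1,2)[.OX./..XO/X.OX]-1 (2,1)[.OX./...O/XXOX]-1
p2 O@[XOX./...O/X.OX]: (0,3)[XOXO/...O/X.OX]-1* (1,0)[XOX./O..O/X.OX]-1 (1,1)[XOX./.O.O/X.OX]-1 (1,2)[XOX./..OO/X.OX]-1 (2,1)[XOX./...O/XOOX]-1
p3 X@[XOXO/...O/X.OX]: (1,0)[XOXO/X..O/X.OX]+1* (1,1)[XOXO/.X.O/X.OX]+1 (1,2)[XOXO/..XO/X.OX]+1 (2,1)[XOXO/...O/XXOX]+1
p4 O@[XOXO/X..O/X.OX] terminal -1; root [.OX./...O/X.OX] d6

X's best at [.OX./...O/X.OX]: (0,0)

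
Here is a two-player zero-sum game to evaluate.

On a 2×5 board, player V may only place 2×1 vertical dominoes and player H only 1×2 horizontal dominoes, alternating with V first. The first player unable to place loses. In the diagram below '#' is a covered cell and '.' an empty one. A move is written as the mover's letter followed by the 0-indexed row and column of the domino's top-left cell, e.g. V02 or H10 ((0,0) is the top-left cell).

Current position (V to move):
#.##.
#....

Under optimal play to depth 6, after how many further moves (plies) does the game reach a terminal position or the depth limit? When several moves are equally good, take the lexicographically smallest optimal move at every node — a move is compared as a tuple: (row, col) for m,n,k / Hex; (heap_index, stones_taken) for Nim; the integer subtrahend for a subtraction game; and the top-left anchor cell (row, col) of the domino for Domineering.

PV length from [#.##./#....]: 2 plies

p1 V@[#.##./#....]: V01[####./##...]-1* V04[#.###/#...#]-1
p2 H@[####./##...]: H12[####./####.]-1 H13[####./##.##]+1*
p3 V@[####./##.##] terminal -1; root [#.##./#....] d6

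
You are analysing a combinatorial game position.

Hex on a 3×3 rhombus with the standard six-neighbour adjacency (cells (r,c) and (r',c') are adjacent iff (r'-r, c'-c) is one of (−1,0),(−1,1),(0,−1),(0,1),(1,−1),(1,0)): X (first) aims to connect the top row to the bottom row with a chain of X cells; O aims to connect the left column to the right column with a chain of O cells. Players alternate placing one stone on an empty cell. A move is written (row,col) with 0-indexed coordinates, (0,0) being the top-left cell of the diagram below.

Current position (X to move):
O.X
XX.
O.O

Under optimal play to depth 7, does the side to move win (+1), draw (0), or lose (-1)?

value(O.X/XX./O.O, X) = +1

p1 X@[O.X/XX./O.O]: (0,1)[OXX/XX./O.O]-1 (1,2)[O.X/XXX/O.O]-1 (2,1)[O.X/XX./OXO]+1*
p2 O@[O.X/XX./OXO] terminal -1; root [O.X/XX./O.O] d7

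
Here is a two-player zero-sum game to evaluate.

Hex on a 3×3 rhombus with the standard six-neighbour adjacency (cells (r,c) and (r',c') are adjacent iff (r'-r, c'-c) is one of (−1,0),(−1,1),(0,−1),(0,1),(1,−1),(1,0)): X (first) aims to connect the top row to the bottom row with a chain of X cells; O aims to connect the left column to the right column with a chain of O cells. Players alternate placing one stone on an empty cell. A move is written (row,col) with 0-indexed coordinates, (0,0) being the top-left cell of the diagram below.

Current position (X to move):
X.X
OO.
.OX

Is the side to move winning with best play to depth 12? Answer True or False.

ply 1, X at X.X/OO./.OX | (0,1)=-1→XXX/OO./.OX; (1,2)=+1→X.X/OOX/.OX*; (2,0)=-1→X.X/OO./XOX
ply 2: X.X/OOX/.OX is terminal -1 (O); from X.X/OO./.OX depth 12

X winning at [X.X/OO./.OX]: True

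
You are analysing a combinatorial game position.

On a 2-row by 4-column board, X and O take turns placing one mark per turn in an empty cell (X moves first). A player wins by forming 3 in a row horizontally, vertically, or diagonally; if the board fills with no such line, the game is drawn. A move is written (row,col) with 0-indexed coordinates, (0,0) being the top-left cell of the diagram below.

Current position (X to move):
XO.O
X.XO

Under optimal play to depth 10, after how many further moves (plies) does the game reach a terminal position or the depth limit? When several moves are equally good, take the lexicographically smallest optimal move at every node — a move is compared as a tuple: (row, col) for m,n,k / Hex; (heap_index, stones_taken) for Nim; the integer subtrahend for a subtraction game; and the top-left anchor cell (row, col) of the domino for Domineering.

ply 1, X at XO.O/X.XO | (0,2)=+0→XOXO/X.XO; (1,1)=+1→XO.O/XXXO*
ply 2: XO.O/XXXO is terminal -1 (O); from XO.O/X.XO depth 10

PV length from [XO.O/X.XO]: 1 ply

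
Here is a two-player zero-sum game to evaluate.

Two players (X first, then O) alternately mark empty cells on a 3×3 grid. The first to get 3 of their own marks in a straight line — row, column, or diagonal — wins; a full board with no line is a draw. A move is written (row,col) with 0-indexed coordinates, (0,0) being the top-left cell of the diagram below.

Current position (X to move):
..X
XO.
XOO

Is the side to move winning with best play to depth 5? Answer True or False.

ply 1, X at ..X/XO./XOO | (0,0)=+1→X.X/XO./XOO*; (0,1)=-1→.XX/XO./XOO; (1,2)=-1→..X/XOX/XOO
ply 2: X.X/XO./XOO is terminal -1 (O); from ..X/XO./XOO depth 5

X winning at [..X/XO./XOO]: True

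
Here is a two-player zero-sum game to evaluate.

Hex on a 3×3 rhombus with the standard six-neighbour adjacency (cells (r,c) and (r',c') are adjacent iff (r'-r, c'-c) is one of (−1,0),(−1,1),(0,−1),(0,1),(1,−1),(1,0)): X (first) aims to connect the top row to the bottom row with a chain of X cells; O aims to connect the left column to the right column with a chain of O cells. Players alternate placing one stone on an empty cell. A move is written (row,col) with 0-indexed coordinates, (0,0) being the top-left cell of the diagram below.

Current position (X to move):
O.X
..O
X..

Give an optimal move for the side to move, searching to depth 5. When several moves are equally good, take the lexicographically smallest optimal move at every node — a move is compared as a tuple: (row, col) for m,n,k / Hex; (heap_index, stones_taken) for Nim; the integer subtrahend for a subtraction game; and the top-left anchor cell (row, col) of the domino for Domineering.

p1 X@[O.X/..O/X..]: (0,1)[OXX/..O/X..]+1* (1,0)[O.X/X.O/X..]+1 (1,1)[O.X/.XO/X..]+1 (2,1)[O.X/..O/XX.]-1 (2,2)[O.X/..O/X.X]-1
p2 O@[OXX/..O/X..]: (1,0)[OXX/O.O/X..]-1* (1,1)[OXX/.OO/X..]-1 (2,1)[OXX/..O/XO.]-1 (2,2)[OXX/..O/X.O]-1
p3 X@[OXX/O.O/X..]: (1,1)[OXX/OXO/X..]+1* (2,1)[OXX/O.O/XX.]-1 (2,2)[OXX/O.O/X.X]-1
p4 O@[OXX/OXO/X..] terminal -1; root [O.X/..O/X..] d5

X's best at [O.X/..O/X..]: (0,1)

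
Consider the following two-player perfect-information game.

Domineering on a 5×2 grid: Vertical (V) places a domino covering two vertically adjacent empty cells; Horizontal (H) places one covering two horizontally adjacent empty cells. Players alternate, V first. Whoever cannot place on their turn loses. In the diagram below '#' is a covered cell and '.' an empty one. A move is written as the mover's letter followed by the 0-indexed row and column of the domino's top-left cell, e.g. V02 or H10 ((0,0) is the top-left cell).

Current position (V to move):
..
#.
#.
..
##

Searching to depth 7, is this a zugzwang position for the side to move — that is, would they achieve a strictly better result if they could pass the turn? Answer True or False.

zugzwang(../#./#./../##, V) = True

ply 1, V at ../#./#./../## | V01=-1→.#/##/#./../##*; V11=-1→../##/##/../##; V21=-1→../#./##/.#/##
ply 2, H at .#/##/#./../## | H30=+1→.#/##/#./##/##*
ply 3: .#/##/#./##/## is terminal -1 (V); from ../#./#./../## depth 7
suppose V passes — search the same position with H to move:
pass> ply 1, H at ../#./#./../## | H00=-1→##/#./#./../##*; H30=-1→../#./#./##/##
pass> ply 2, V at ##/#./#./../## | V11=-1→##/##/##/../##; V21=+1→##/#./##/.#/##*
pass> ply 3: ##/#./##/.#/## is terminal -1 (H); from ../#./#./../## depth 7
for V: play -1, pass +1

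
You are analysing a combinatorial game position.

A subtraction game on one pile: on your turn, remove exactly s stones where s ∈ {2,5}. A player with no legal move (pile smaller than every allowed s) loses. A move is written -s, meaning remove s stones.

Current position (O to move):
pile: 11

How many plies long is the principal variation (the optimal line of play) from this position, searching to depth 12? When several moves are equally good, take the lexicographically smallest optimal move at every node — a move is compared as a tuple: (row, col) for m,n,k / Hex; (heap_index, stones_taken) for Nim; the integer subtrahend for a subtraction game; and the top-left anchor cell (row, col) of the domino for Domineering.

PV length from [11]: 4 plies

ply 1, O at 11 | -2=-1→9*; -5=-1→6
ply 2, X at 9 | -2=+1→7*; -5=+1→4
ply 3, O at 7 | -2=-1→5*; -5=-1→2
ply 4, X at 5 | -2=-1→3; -5=+1→0*
ply 5: 0 is terminal -1 (O); from 11 depth 12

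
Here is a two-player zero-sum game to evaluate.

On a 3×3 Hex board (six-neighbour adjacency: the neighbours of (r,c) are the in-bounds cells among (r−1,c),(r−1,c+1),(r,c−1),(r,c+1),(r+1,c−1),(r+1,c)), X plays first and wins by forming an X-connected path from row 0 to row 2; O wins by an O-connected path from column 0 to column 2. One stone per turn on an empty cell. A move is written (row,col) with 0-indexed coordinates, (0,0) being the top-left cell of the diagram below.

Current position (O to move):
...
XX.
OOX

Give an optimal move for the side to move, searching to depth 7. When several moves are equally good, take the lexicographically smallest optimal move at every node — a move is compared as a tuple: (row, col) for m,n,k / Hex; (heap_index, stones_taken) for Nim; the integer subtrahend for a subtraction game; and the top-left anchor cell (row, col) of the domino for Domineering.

O's best at [.../XX./OOX]: (1,2)

p1 O@[.../XX./OOX]: (0,0)[O../XX./OOX]-1 (0,1)[.O./XX./OOX]-1 (0,2)[..O/XX./OOX]-1 (1,2)[.../XXO/OOX]+1*
p2 X@[.../XXO/OOX] terminal -1; root [.../XX./OOX] d7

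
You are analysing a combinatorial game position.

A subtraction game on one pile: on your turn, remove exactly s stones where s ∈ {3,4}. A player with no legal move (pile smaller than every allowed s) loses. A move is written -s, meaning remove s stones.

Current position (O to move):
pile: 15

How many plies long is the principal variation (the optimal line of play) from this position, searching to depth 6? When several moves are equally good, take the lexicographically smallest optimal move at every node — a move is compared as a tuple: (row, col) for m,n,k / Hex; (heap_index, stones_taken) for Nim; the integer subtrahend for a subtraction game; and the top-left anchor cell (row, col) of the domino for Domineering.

PV length from [15]: 4 plies

ply 1, O at 15 | -3=-1→12*; -4=-1→11
ply 2, X at 12 | -3=+1→9*; -4=+1→8
ply 3, O at 9 | -3=-1→6*; -4=-1→5
ply 4, X at 6 | -3=-1→3; -4=+1→2*
ply 5: 2 is terminal -1 (O); from 15 depth 6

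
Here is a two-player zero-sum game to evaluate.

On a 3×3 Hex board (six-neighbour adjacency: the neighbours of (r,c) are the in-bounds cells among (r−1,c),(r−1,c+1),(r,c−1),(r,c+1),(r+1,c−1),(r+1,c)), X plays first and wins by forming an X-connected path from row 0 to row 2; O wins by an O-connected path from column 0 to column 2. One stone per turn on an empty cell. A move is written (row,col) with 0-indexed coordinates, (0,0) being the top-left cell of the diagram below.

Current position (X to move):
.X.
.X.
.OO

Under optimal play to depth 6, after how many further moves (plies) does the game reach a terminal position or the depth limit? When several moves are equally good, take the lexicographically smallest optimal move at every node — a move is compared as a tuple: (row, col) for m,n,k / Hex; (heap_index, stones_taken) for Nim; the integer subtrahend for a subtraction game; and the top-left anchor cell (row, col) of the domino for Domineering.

ply 1, X at .X./.X./.OO | (0,0)=-1→XX./.X./.OO; (0,2)=-1→.XX/.X./.OO; (1,0)=-1→.X./XX./.OO; (1,2)=-1→.X./.XX/.OO; (2,0)=+1→.X./.X./XOO*
ply 2: .X./.X./XOO is terminal -1 (O); from .X./.X./.OO depth 6

PV length from [.X./.X./.OO]: 1 ply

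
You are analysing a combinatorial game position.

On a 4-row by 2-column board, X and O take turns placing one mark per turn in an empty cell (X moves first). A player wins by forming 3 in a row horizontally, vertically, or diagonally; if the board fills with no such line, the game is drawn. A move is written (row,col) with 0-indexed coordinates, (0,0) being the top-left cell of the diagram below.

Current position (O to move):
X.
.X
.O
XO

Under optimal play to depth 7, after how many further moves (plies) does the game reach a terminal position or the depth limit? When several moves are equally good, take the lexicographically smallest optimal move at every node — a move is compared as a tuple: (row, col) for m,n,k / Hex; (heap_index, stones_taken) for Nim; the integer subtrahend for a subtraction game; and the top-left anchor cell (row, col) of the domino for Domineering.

PV length from [X./.X/.O/XO]: 3 plies

p1 O@[X./.X/.O/XO]: (0,1)[XO/.X/.O/XO]+0* (1,0)[X./OX/.O/XO]+0 (2,0)[X./.X/OO/XO]+0
p2 X@[XO/.X/.O/XO]: (1,0)[XO/XX/.O/XO]+0* (2,0)[XO/.X/XO/XO]+0
p3 O@[XO/XX/.O/XO]: (2,0)[XO/XX/OO/XO]+0*
p4 X@[XO/XX/OO/XO] terminal +0; root [X./.X/.O/XO] d7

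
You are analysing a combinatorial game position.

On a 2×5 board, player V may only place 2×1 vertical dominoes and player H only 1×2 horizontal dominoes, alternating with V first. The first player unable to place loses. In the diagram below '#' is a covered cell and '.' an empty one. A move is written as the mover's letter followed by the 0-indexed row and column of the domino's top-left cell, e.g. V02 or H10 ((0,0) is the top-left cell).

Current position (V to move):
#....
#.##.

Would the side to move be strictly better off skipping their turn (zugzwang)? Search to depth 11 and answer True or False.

zugzwang(#..../#.##., V) = True

ply 1, V at #..../#.##. | V01=-1→##.../####.*; V04=-1→#...#/#.###
ply 2, H at ##.../####. | H02=-1→####./####.; H03=+1→##.##/####.*
ply 3: ##.##/####. is terminal -1 (V); from #..../#.##. depth 11
if V skipped the turn, H would face:
~ ply 1, H at #..../#.##. | H01=-1→###../#.##.*; H02=-1→#.##./#.##.; H03=-1→#..##/#.##.
~ ply 2, V at ###../#.##. | V04=+1→###.#/#.###*
~ ply 3: ###.#/#.### is terminal -1 (H); from #..../#.##. depth 11
compare (V): move=-1 vs pass=+1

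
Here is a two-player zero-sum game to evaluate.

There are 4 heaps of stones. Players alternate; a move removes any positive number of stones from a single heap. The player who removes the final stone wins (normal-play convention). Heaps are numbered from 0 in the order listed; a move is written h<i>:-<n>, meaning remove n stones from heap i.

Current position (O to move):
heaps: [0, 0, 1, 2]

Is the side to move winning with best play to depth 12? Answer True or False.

[(0,0,1,2)] O move#1: h2:-1:-1/(0,0,0,2), h3:-1:+1/(0,0,1,1)*, h3:-2:-1/(0,0,1,0)
[(0,0,1,1)] X move#2: h2:-1:-1/(0,0,0,1)*, h3:-1:-1/(0,0,1,0)
[(0,0,0,1)] O move#3: h3:-1:+1/(0,0,0,0)*
[(0,0,0,0)] end (terminal -1, X#4); searched (0,0,1,2) to 12

O winning at [(0,0,1,2)]: True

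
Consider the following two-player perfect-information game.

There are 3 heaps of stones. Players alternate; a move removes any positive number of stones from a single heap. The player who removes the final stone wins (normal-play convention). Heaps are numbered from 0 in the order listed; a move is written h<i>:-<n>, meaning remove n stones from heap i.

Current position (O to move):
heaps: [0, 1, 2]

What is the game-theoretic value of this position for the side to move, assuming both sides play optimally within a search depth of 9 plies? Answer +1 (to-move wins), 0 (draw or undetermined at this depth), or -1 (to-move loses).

value((0,1,2), O) = +1

p1 O@[(0,1,2)]: h1:-1[(0,0,2)]-1 h2:-1[(0,1,1)]+1* h2:-2[(0,1,0)]-1
p2 X@[(0,1,1)]: h1:-1[(0,0,1)]-1* h2:-1[(0,1,0)]-1
p3 O@[(0,0,1)]: h2:-1[(0,0,0)]+1*
p4 X@[(0,0,0)] terminal -1; root [(0,1,2)] d9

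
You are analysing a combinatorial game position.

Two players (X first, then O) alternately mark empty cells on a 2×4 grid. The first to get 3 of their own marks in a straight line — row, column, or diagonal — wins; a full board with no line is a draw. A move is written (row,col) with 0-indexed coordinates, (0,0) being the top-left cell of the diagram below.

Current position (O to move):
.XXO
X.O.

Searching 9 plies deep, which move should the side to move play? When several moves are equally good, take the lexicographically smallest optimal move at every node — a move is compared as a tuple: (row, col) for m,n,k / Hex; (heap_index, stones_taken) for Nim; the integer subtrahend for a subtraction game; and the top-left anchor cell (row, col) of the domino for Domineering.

O's best at [.XXO/X.O.]: (0,0)

ply 1, O at .XXO/X.O. | (0,0)=+0→OXXO/X.O.*; (1,1)=-1→.XXO/XOO.; (1,3)=-1→.XXO/X.OO
ply 2, X at OXXO/X.O. | (1,1)=+0→OXXO/XXO.*; (1,3)=+0→OXXO/X.OX
ply 3, O at OXXO/XXO. | (1,3)=+0→OXXO/XXOO*
ply 4: OXXO/XXOO is terminal +0 (X); from .XXO/X.O. depth 9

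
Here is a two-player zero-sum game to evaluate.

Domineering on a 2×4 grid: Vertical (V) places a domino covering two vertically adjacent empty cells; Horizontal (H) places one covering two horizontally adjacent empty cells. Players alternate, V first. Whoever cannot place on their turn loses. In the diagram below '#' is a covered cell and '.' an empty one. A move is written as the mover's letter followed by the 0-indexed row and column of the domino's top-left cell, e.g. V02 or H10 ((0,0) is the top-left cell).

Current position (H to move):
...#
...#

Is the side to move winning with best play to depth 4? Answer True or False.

p1 H@[...#/...#]: H00[##.#/...#]+1* H01[.###/...#]+1 H10[...#/##.#]+1 H11[...#/.###]+1
p2 V@[##.#/...#]: V02[####/..##]-1*
p3 H@[####/..##]: H10[####/####]+1*
p4 V@[####/####] terminal -1; root [...#/...#] d4

H winning at [...#/...#]: True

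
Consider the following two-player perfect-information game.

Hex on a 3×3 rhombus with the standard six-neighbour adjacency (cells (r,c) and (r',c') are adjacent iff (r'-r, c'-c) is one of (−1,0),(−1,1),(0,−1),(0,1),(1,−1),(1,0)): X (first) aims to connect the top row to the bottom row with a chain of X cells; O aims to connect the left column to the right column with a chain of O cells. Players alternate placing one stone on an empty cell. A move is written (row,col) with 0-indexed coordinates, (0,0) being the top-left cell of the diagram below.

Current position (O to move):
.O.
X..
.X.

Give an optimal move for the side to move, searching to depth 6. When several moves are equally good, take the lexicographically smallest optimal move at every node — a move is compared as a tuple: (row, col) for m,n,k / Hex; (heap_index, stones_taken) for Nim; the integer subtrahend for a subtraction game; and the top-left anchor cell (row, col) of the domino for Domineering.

O's best at [.O./X../.X.]: (1,1)

p1 O@[.O./X../.X.]: (0,0)[OO./X../.X.]-1 (0,2)[.OO/X../.X.]-1 (1,1)[.O./XO./.X.]+1* (1,2)[.O./X.O/.X.]-1 (2,0)[.O./X../OX.]-1 (2,2)[.O./X../.XO]-1
p2 X@[.O./XO./.X.]: (0,0)[XO./XO./.X.]-1* (0,2)[.OX/XO./.X.]-1 (1,2)[.O./XOX/.X.]-1 (2,0)[.O./XO./XX.]-1 (2,2)[.O./XO./.XX]-1
p3 O@[XO./XO./.X.]: (0,2)[XOO/XO./.X.]-1 (1,2)[XO./XOO/.X.]-1 (2,0)[XO./XO./OX.]+1* (2,2)[XO./XO./.XO]-1
p4 X@[XO./XO./OX.]: (0,2)[XOX/XO./OX.]-1* (1,2)[XO./XOX/OX.]-1 (2,2)[XO./XO./OXX]-1
p5 O@[XOX/XO./OX.]: (1,2)[XOX/XOO/OX.]+1* (2,2)[XOX/XO./OXO]-1
p6 X@[XOX/XOO/OX.] terminal -1; root [.O./X../.X.] d6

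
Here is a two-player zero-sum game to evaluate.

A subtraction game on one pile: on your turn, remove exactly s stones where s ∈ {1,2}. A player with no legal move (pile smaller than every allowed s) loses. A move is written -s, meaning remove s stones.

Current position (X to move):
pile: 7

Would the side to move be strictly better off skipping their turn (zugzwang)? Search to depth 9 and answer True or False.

p1 X@[7]: -1[6]+1* -2[5]-1
p2 O@[6]: -1[5]-1* -2[4]-1
p3 X@[5]: -1[4]-1 -2[3]+1*
p4 O@[3]: -1[2]-1* -2[1]-1
p5 X@[2]: -1[1]-1 -2[0]+1*
p6 O@[0] terminal -1; root [7] d9
pass branch (O moves first from the same position):
  | p1 O@[7]: -1[6]+1* -2[5]-1
  | p2 X@[6]: -1[5]-1* -2[4]-1
  | p3 O@[5]: -1[4]-1 -2[3]+1*
  | p4 X@[3]: -1[2]-1* -2[1]-1
  | p5 O@[2]: -1[1]-1 -2[0]+1*
  | p6 X@[0] terminal -1; root [7] d9
X moving scores +1; X passing scores -1

zugzwang(7, X) = False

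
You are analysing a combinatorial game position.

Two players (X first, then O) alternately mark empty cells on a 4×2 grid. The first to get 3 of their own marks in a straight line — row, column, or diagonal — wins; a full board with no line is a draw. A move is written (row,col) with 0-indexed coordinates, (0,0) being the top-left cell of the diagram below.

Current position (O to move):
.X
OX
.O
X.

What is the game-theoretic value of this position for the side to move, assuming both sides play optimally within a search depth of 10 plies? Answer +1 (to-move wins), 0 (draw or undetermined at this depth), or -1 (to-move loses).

value(.X/OX/.O/X., O) = 0

[.X/OX/.O/X.] O move#1: (0,0):+0/OX/OX/.O/X.*, (2,0):+0/.X/OX/OO/X., (3,1):+0/.X/OX/.O/XO
[OX/OX/.O/X.] X move#2: (2,0):+0/OX/OX/XO/X.*, (3,1):-1/OX/OX/.O/XX
[OX/OX/XO/X.] O move#3: (3,1):+0/OX/OX/XO/XO*
[OX/OX/XO/XO] end (terminal +0, X#4); searched .X/OX/.O/X. to 10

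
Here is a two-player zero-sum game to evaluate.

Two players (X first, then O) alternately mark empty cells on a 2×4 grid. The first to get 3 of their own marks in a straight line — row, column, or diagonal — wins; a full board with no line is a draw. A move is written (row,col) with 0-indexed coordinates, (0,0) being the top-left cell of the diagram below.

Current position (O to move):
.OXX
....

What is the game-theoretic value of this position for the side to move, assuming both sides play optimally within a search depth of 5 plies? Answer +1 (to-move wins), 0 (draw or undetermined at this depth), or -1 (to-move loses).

value(.OXX/...., O) = 0

ply 1, O at .OXX/.... | (0,0)=+0→OOXX/....*; (1,0)=+0→.OXX/O...; (1,1)=+0→.OXX/.O..; (1,2)=+0→.OXX/..O.; (1,3)=+0→.OXX/...O
ply 2, X at OOXX/.... | (1,0)=+0→OOXX/X...*; (1,1)=+0→OOXX/.X..; (1,2)=+0→OOXX/..X.; (1,3)=+0→OOXX/...X
ply 3, O at OOXX/X... | (1,1)=+0→OOXX/XO..*; (1,2)=+0→OOXX/X.O.; (1,3)=+0→OOXX/X..O
ply 4, X at OOXX/XO.. | (1,2)=+0→OOXX/XOX.*; (1,3)=+0→OOXX/XO.X
ply 5, O at OOXX/XOX. | (1,3)=+0→OOXX/XOXO*
ply 6: OOXX/XOXO is terminal +0 (X); from .OXX/.... depth 5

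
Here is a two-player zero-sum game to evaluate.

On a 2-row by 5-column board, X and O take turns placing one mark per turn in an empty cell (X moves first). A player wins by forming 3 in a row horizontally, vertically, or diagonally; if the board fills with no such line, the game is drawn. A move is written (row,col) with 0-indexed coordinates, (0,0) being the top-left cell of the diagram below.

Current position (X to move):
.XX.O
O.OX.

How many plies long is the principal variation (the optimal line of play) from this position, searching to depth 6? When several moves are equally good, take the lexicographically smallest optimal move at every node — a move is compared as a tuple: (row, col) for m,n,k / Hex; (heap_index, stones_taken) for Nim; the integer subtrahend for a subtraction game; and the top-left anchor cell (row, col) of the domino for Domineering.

PV length from [.XX.O/O.OX.]: 1 ply

[.XX.O/O.OX.] X move#1: (0,0):+1/XXX.O/O.OX.*, (0,3):+1/.XXXO/O.OX., (1,1):+1/.XX.O/OXOX., (1,4):-1/.XX.O/O.OXX
[XXX.O/O.OX.] end (terminal -1, O#2); searched .XX.O/O.OX. to 6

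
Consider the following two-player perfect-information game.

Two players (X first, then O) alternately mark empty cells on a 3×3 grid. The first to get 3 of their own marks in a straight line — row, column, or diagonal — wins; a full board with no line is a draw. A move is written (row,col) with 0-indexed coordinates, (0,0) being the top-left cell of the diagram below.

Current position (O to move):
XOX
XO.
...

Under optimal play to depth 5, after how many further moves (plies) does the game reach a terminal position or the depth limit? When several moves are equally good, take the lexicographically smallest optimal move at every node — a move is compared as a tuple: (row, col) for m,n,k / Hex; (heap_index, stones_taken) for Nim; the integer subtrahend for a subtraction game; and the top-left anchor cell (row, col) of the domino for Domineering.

PV length from [XOX/XO./...]: 1 ply

p1 O@[XOX/XO./...]: (1,2)[XOX/XOO/...]-1 (2,0)[XOX/XO./O..]+0 (2,1)[XOX/XO./.O.]+1* (2,2)[XOX/XO./..O]-1
p2 X@[XOX/XO./.O.] terminal -1; root [XOX/XO./...] d5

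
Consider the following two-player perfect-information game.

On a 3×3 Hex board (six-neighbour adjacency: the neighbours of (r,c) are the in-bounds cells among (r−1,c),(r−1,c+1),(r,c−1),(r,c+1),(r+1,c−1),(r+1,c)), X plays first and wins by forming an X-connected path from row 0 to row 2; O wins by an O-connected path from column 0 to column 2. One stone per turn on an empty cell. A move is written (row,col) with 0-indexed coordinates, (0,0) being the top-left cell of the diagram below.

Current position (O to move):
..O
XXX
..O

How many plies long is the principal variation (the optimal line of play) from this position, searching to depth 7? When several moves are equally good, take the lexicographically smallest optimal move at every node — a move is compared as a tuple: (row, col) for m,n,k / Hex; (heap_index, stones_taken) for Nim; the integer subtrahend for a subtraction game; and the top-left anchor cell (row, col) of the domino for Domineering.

ply 1, O at ..O/XXX/..O | (0,0)=-1→O.O/XXX/..O*; (0,1)=-1→.OO/XXX/..O; (2,0)=-1→..O/XXX/O.O; (2,1)=-1→..O/XXX/.OO
ply 2, X at O.O/XXX/..O | (0,1)=+1→OXO/XXX/..O*; (2,0)=-1→O.O/XXX/X.O; (2,1)=-1→O.O/XXX/.XO
ply 3, O at OXO/XXX/..O | (2,0)=-1→OXO/XXX/O.O*; (2,1)=-1→OXO/XXX/.OO
ply 4, X at OXO/XXX/O.O | (2,1)=+1→OXO/XXX/OXO*
ply 5: OXO/XXX/OXO is terminal -1 (O); from ..O/XXX/..O depth 7

PV length from [..O/XXX/..O]: 4 plies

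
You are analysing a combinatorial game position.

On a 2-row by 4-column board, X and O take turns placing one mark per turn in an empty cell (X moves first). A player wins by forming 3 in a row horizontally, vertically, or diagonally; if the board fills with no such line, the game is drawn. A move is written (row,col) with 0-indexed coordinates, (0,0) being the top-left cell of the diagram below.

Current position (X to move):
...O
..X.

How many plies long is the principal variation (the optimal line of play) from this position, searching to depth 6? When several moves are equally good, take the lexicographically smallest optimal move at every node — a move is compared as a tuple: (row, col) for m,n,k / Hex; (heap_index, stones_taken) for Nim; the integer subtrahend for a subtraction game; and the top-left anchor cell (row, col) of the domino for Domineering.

p1 X@[...O/..X.]: (0,0)[X..O/..X.]+0 (0,1)[.X.O/..X.]+0 (0,2)[..XO/..X.]+0 (1,0)[...O/X.X.]+0 (1,1)[...O/.XX.]+1* (1,3)[...O/..XX]+0
p2 O@[...O/.XX.]: (0,0)[O..O/.XX.]-1* (0,1)[.O.O/.XX.]-1 (0,2)[..OO/.XX.]-1 (1,0)[...O/OXX.]-1 (1,3)[...O/.XXO]-1
p3 X@[O..O/.XX.]: (0,1)[OX.O/.XX.]+1* (0,2)[O.XO/.XX.]+1 (1,0)[O..O/XXX.]+1 (1,3)[O..O/.XXX]+1
p4 O@[OX.O/.XX.]: (0,2)[OXOO/.XX.]-1* (1,0)[OX.O/OXX.]-1 (1,3)[OX.O/.XXO]-1
p5 X@[OXOO/.XX.]: (1,0)[OXOO/XXX.]+1* (1,3)[OXOO/.XXX]+1
p6 O@[OXOO/XXX.] terminal -1; root [...O/..X.] d6

PV length from [...O/..X.]: 5 plies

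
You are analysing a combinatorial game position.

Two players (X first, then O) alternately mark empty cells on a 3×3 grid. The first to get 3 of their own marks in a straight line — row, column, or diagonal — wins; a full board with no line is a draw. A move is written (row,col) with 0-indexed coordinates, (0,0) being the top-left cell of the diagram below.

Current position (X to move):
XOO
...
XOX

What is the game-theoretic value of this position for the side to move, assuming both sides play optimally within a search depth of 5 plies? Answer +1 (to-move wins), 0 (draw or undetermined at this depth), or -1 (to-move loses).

value(XOO/.../XOX, X) = +1

p1 X@[XOO/.../XOX]: (1,0)[XOO/X../XOX]+1* (1,1)[XOO/.X./XOX]+1 (1,2)[XOO/..X/XOX]-1
p2 O@[XOO/X../XOX] terminal -1; root [XOO/.../XOX] d5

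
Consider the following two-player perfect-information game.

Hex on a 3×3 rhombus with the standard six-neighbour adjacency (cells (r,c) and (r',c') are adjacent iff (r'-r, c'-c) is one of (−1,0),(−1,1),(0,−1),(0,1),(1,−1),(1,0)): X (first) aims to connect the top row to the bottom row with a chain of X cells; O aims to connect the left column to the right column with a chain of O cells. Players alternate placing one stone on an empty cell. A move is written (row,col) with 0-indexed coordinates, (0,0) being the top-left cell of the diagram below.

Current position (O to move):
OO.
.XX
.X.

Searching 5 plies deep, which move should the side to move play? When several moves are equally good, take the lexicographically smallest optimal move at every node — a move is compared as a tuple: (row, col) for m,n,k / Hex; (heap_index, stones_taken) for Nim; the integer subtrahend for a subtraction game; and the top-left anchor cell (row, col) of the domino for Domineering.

p1 O@[OO./.XX/.X.]: (0,2)[OOO/.XX/.X.]+1* (1,0)[OO./OXX/.X.]-1 (2,0)[OO./.XX/OX.]-1 (2,2)[OO./.XX/.XO]-1
p2 X@[OOO/.XX/.X.] terminal -1; root [OO./.XX/.X.] d5

O's best at [OO./.XX/.X.]: (0,2)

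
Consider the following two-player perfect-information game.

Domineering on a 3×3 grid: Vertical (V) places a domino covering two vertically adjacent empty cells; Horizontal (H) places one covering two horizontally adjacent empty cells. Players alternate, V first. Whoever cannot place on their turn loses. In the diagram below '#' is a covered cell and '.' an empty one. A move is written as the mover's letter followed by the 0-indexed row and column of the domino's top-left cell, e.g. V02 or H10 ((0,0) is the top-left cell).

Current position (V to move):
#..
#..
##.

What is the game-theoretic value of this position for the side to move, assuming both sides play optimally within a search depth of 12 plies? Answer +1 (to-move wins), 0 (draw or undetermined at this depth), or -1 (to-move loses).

p1 V@[#../#../##.]: V01[##./##./##.]+1* V02[#.#/#.#/##.]+1 V12[#../#.#/###]-1
p2 H@[##./##./##.] terminal -1; root [#../#../##.] d12

value(#../#../##., V) = +1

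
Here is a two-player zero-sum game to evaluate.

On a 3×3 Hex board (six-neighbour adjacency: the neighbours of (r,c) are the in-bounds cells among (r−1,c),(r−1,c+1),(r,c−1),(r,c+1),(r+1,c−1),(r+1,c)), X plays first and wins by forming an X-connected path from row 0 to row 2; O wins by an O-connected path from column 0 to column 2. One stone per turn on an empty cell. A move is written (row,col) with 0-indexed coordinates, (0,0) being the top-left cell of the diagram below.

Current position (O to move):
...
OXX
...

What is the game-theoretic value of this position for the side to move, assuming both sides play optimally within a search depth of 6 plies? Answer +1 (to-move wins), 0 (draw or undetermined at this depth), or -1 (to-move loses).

value(.../OXX/..., O) = -1

ply 1, O at .../OXX/... | (0,0)=-1→O../OXX/...*; (0,1)=-1→.O./OXX/...; (0,2)=-1→..O/OXX/...; (2,0)=-1→.../OXX/O..; (2,1)=-1→.../OXX/.O.; (2,2)=-1→.../OXX/..O
ply 2, X at O../OXX/... | (0,1)=+1→OX./OXX/...*; (0,2)=+1→O.X/OXX/...; (2,0)=+1→O../OXX/X..; (2,1)=+1→O../OXX/.X.; (2,2)=+1→O../OXX/..X
ply 3, O at OX./OXX/... | (0,2)=-1→OXO/OXX/...*; (2,0)=-1→OX./OXX/O..; (2,1)=-1→OX./OXX/.O.; (2,2)=-1→OX./OXX/..O
ply 4, X at OXO/OXX/... | (2,0)=+1→OXO/OXX/X..*; (2,1)=+1→OXO/OXX/.X.; (2,2)=+1→OXO/OXX/..X
ply 5: OXO/OXX/X.. is terminal -1 (O); from .../OXX/... depth 6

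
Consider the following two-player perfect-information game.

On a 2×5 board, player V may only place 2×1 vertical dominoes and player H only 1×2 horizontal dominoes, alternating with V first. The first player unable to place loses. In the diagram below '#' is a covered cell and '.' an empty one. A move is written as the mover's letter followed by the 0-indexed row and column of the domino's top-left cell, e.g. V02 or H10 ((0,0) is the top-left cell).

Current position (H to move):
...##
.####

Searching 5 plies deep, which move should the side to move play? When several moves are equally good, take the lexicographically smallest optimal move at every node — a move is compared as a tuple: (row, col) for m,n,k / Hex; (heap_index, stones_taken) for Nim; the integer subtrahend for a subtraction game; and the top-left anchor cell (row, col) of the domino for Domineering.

[...##/.####] H move#1: H00:+1/##.##/.####*, H01:-1/.####/.####
[##.##/.####] end (terminal -1, V#2); searched ...##/.#### to 5

H's best at [...##/.####]: H00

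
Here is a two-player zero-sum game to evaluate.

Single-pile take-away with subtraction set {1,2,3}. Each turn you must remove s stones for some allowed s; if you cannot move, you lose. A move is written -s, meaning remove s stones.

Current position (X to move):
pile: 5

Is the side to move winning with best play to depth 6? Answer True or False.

p1 X@[5]: -1[4]+1* -2[3]-1 -3[2]-1
p2 O@[4]: -1[3]-1* -2[2]-1 -3[1]-1
p3 X@[3]: -1[2]-1 -2[1]-1 -3[0]+1*
p4 O@[0] terminal -1; root [5] d6

X winning at [5]: True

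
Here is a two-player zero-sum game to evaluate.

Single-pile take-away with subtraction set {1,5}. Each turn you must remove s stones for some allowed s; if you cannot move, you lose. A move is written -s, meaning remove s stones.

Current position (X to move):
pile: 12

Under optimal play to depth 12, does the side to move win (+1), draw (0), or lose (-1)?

ply 1, X at 12 | -1=-1→11*; -5=-1→7
ply 2, O at 11 | -1=+1→10*; -5=+1→6
ply 3, X at 10 | -1=-1→9*; -5=-1→5
ply 4, O at 9 | -1=+1→8*; -5=+1→4
ply 5, X at 8 | -1=-1→7*; -5=-1→3
ply 6, O at 7 | -1=+1→6*; -5=+1→2
ply 7, X at 6 | -1=-1→5*; -5=-1→1
ply 8, O at 5 | -1=+1→4*; -5=+1→0
ply 9, X at 4 | -1=-1→3*
ply 10, O at 3 | -1=+1→2*
ply 11, X at 2 | -1=-1→1*
ply 12, O at 1 | -1=+1→0*
ply 13: 0 is terminal -1 (X); from 12 depth 12

value(12, X) = -1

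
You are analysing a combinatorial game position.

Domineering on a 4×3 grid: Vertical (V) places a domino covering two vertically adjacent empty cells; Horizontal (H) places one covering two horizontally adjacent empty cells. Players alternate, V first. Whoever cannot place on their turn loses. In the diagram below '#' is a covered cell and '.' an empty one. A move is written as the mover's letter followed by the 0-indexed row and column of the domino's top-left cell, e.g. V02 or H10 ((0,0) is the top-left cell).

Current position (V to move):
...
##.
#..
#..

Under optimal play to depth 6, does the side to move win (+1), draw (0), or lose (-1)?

value(.../##./#../#.., V) = +1

p1 V@[.../##./#../#..]: V02[..#/###/#../#..]-1 V12[.../###/#.#/#..]-1 V21[.../##./##./##.]+1* V22[.../##./#.#/#.#]+1
p2 H@[.../##./##./##.]: H00[##./##./##./##.]-1* H01[.##/##./##./##.]-1
p3 V@[##./##./##./##.]: V02[###/###/##./##.]+1* V12[##./###/###/##.]+1 V22[##./##./###/###]+1
p4 H@[###/###/##./##.] terminal -1; root [.../##./#../#..] d6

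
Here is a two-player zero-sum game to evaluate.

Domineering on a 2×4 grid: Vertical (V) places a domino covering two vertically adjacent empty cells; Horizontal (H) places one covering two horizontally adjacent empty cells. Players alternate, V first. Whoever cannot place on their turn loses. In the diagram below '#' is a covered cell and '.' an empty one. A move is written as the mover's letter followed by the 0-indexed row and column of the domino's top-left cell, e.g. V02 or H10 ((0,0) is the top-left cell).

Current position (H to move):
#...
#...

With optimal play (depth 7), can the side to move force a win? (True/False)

[#.../#...] H move#1: H01:+1/###./#...*, H02:+1/#.##/#..., H11:+1/#.../###., H12:+1/#.../#.##
[###./#...] V move#2: V03:-1/####/#..#*
[####/#..#] H move#3: H11:+1/####/####*
[####/####] end (terminal -1, V#4); searched #.../#... to 7

H winning at [#.../#...]: True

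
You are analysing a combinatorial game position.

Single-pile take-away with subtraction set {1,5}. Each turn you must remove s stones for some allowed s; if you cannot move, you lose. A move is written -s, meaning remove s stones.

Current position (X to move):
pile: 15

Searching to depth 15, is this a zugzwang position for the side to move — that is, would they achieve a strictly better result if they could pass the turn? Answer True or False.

[15] X move#1: -1:+1/14*, -5:+1/10
[14] O move#2: -1:-1/13*, -5:-1/9
[13] X move#3: -1:+1/12*, -5:+1/8
[12] O move#4: -1:-1/11*, -5:-1/7
[11] X move#5: -1:+1/10*, -5:+1/6
[10] O move#6: -1:-1/9*, -5:-1/5
[9] X move#7: -1:+1/8*, -5:+1/4
[8] O move#8: -1:-1/7*, -5:-1/3
[7] X move#9: -1:+1/6*, -5:+1/2
[6] O move#10: -1:-1/5*, -5:-1/1
[5] X move#11: -1:+1/4*, -5:+1/0
[4] O move#12: -1:-1/3*
[3] X move#13: -1:+1/2*
[2] O move#14: -1:-1/1*
[1] X move#15: -1:+1/0*
[0] end (terminal -1, O#16); searched 15 to 15
if X skipped the turn, O would face:
~ [15] O move#1: -1:+1/14*, -5:+1/10
~ [14] X move#2: -1:-1/13*, -5:-1/9
~ [13] O move#3: -1:+1/12*, -5:+1/8
~ [12] X move#4: -1:-1/11*, -5:-1/7
~ [11] O move#5: -1:+1/10*, -5:+1/6
~ [10] X move#6: -1:-1/9*, -5:-1/5
~ [9] O move#7: -1:+1/8*, -5:+1/4
~ [8] X move#8: -1:-1/7*, -5:-1/3
~ [7] O move#9: -1:+1/6*, -5:+1/2
~ [6] X move#10: -1:-1/5*, -5:-1/1
~ [5] O move#11: -1:+1/4*, -5:+1/0
~ [4] X move#12: -1:-1/3*
~ [3] O move#13: -1:+1/2*
~ [2] X move#14: -1:-1/1*
~ [1] O move#15: -1:+1/0*
~ [0] end (terminal -1, X#16); searched 15 to 15
compare (X): move=+1 vs pass=-1

zugzwang(15, X) = False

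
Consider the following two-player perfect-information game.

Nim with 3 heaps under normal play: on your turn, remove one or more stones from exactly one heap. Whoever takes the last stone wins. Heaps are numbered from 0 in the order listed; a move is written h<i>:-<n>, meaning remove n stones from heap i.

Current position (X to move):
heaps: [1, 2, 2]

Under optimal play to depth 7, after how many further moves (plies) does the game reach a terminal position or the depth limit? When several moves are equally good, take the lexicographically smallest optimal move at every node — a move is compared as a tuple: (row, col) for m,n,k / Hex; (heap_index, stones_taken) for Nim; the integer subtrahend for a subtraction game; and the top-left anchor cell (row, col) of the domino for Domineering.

PV length from [(1,2,2)]: 5 plies

p1 X@[(1,2,2)]: h0:-1[(0,2,2)]+1* h1:-1[(1,1,2)]-1 h1:-2[(1,0,2)]-1 h2:-1[(1,2,1)]-1 h2:-2[(1,2,0)]-1
p2 O@[(0,2,2)]: h1:-1[(0,1,2)]-1* h1:-2[(0,0,2)]-1 h2:-1[(0,2,1)]-1 h2:-2[(0,2,0)]-1
p3 X@[(0,1,2)]: h1:-1[(0,0,2)]-1 h2:-1[(0,1,1)]+1* h2:-2[(0,1,0)]-1
p4 O@[(0,1,1)]: h1:-1[(0,0,1)]-1* h2:-1[(0,1,0)]-1
p5 X@[(0,0,1)]: h2:-1[(0,0,0)]+1*
p6 O@[(0,0,0)] terminal -1; root [(1,2,2)] d7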